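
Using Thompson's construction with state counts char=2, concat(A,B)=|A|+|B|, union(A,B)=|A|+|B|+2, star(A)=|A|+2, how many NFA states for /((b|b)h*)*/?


Syntax tree has 3 char leaf(s), 1 union(s), 2 star(s)
chars contribute 3×2 = 6; each union adds +2; each star adds +2
Total: 6 + 2 + 4 = 12 states


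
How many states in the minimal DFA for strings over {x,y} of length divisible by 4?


Track length mod 4: states 0..3, accept at 0
Minimal DFA: 4 states


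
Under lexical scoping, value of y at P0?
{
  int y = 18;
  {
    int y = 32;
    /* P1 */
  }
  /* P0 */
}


y declared in the same block as P0
y = 18


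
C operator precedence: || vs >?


'>' is relational (level 7); '||' is logical OR (level 1)
Higher level binds tighter
'>' has higher precedence than '||'


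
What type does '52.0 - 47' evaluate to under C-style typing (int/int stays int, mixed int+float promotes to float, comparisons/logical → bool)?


Operand types: float - int
Rule: mixed int/float promotes to float; int/int stays int
Result type: float


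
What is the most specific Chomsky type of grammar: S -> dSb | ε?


Single nonterminal LHS, but d^n b^n is not regular
Classification: Type 2 (Context-Free)


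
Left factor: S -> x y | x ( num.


Common prefix: 'x'
Factored: S -> x S', S' -> y | ( num


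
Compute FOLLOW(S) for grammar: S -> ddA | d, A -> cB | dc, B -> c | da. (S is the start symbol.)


$ ∈ FOLLOW(S). For each A -> αBβ: add FIRST(β)\{ε} to FOLLOW(B); if β nullable, add FOLLOW(A).
FOLLOW(S) = {$}


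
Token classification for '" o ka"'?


Pattern: double-quoted sequence
Type: STRING_LITERAL


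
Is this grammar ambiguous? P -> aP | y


right-linear, alternatives start with distinct terminals 'a' vs 'y': unique leftmost derivation
Unambiguous


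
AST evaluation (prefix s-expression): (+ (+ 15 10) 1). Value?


Evaluate inner: (+ 15 10) = 25
Evaluate root: (+ 25 1) = 26
Result: 26


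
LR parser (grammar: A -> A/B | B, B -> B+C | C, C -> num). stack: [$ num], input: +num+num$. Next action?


'num' on top is the handle for C -> num
Action: reduce (C -> num)


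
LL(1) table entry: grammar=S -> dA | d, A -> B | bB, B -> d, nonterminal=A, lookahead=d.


For [A, d]: 'd' ∈ FIRST(B)
Entry: A -> B


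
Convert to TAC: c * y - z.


Break into single-operator statements:
t1 = c * y
t2 = t1 - z


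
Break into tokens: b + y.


Scan left to right, longest-match per lexeme
Tokens: ID(b), OP(+), ID(y)


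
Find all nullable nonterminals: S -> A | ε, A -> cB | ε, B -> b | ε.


A nonterminal is nullable iff some alternative derives ε (directly, or every symbol in it is nullable)
Nullable: {A, B, S}


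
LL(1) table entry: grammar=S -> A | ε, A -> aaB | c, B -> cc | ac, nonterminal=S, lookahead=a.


For [S, a]: 'a' ∈ FIRST(A)
Entry: S -> A


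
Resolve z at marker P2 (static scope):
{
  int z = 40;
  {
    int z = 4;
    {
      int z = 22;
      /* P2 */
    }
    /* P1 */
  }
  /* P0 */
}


z declared in the same block as P2
z = 22


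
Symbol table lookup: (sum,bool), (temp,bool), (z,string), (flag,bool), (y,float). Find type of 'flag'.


Lookup 'flag' → type bool


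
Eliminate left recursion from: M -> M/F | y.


Left-recursive alternatives: M/F; non-recursive: y
Introduce M': M -> yM', M' -> /FM' | ε


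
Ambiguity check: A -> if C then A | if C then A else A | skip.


dangling else: 'if C then if C then skip else skip' parses two ways
Ambiguous


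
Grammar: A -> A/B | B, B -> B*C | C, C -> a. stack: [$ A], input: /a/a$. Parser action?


shift '/' to continue A -> A/B
Action: shift


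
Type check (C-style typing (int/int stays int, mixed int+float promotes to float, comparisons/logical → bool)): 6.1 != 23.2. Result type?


Operand types: float != float
Rule: comparison yields bool
Result type: bool


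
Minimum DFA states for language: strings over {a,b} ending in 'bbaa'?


Track the longest suffix of input matching a prefix of 'bbaa': 5 classes (prefixes of length 0..4)
Minimal DFA: 5 states


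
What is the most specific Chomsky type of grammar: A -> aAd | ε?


Single nonterminal LHS, but a^n d^n is not regular
Classification: Type 2 (Context-Free)


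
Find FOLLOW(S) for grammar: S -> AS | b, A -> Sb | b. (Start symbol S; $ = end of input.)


$ ∈ FOLLOW(S). For each A -> αBβ: add FIRST(β)\{ε} to FOLLOW(B); if β nullable, add FOLLOW(A).
FOLLOW(S) = {$, b}


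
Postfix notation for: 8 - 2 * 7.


* has higher precedence, evaluate 2*7 first
Postfix: 8 2 7 * -


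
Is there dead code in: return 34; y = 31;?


statement follows a return and is unreachable
Dead: 'y = 31'


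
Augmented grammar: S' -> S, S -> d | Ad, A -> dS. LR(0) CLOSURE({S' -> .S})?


Start: S' -> .S
For each item with dot before a nonterminal B, add B -> .γ for every B-production
Closure: [S' -> .S, S -> .d, S -> .Ad, A -> .dS]


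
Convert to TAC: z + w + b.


Break into single-operator statements:
t1 = z + w
t2 = t1 + b


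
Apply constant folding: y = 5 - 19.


5 - 19 = -14 at compile time
Optimized: y = -14


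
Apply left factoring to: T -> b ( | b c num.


Common prefix: 'b'
Factored: T -> b T', T' -> ( | c num


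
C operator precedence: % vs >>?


'%' is multiplicative (level 10); '>>' is shift (level 8)
Higher level binds tighter
'%' has higher precedence than '>>'


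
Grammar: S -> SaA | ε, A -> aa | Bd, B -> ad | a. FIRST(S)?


Per alternative of S: FIRST(SaA) = {a}; FIRST(ε) = {ε}
FIRST(S) = {a, ε}


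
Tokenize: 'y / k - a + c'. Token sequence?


Scan left to right, longest-match per lexeme
Tokens: ID(y), OP(/), ID(k), OP(-), ID(a), OP(+), ID(c)


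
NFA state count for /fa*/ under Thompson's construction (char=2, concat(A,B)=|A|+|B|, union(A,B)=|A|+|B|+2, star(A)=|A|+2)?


Syntax tree has 2 char leaf(s), 0 union(s), 1 star(s)
chars contribute 2×2 = 4; each union adds +2; each star adds +2
Total: 4 + 0 + 2 = 6 states


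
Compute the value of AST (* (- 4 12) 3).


Evaluate inner: (- 4 12) = -8
Evaluate root: (* -8 3) = -24
Result: -24


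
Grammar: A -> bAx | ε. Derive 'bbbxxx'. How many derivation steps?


Derivation: A => bAx => bbAxx => bbbAxxx => bbbxxx
Steps: 4


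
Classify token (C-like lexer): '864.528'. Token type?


Pattern: digits with a decimal point
Type: FLOAT_LITERAL


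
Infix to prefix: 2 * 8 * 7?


left-to-right (same/higher precedence on left): tree is (* (* 2 8) 7)
Prefix: * * 2 8 7


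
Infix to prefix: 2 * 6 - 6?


left-to-right (same/higher precedence on left): tree is (- (* 2 6) 6)
Prefix: - * 2 6 6


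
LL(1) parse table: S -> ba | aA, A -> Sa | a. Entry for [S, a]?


For [S, a]: 'a' ∈ FIRST(aA)
Entry: S -> aA


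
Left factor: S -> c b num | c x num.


Common prefix: 'c'
Factored: S -> c S', S' -> b num | x num


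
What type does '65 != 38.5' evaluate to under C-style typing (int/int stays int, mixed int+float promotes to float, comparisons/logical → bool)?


Operand types: int != float
Rule: comparison yields bool
Result type: bool


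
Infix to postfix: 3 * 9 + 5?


Left to right (same or higher precedence on left)
Postfix: 3 9 * 5 +


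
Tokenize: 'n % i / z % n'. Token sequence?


Scan left to right, longest-match per lexeme
Tokens: ID(n), OP(%), ID(i), OP(/), ID(z), OP(%), ID(n)


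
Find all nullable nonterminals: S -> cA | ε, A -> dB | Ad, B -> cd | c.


A nonterminal is nullable iff some alternative derives ε (directly, or every symbol in it is nullable)
Nullable: {S}


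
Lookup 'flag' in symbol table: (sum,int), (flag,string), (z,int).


Lookup 'flag' → type string


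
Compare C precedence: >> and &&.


'>>' is shift (level 8); '&&' is logical AND (level 2)
Higher level binds tighter
'>>' has higher precedence than '&&'


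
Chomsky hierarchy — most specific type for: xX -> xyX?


LHS has context (more than one symbol) and |LHS| ≤ |RHS|
Classification: Type 1 (Context-Sensitive)


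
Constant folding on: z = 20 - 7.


20 - 7 = 13 at compile time
Optimized: z = 13


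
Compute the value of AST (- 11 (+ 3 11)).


Evaluate inner: (+ 3 11) = 14
Evaluate root: (- 11 14) = -3
Result: -3


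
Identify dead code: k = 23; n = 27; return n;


k is assigned but never read
Dead: 'k = 23'


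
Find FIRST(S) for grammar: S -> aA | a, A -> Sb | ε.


Per alternative of S: FIRST(aA) = {a}; FIRST(a) = {a}
FIRST(S) = {a}


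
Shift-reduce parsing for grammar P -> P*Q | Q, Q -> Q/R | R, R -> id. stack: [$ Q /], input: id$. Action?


no handle; shift 'id'
Action: shift


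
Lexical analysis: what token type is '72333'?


Pattern: digits only
Type: INTEGER_LITERAL


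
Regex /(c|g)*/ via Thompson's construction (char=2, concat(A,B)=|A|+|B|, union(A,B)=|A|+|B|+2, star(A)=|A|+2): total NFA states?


Syntax tree has 2 char leaf(s), 1 union(s), 1 star(s)
chars contribute 2×2 = 4; each union adds +2; each star adds +2
Total: 4 + 2 + 2 = 8 states


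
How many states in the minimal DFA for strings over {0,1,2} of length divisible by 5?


Track length mod 5: states 0..4, accept at 0
Minimal DFA: 5 states


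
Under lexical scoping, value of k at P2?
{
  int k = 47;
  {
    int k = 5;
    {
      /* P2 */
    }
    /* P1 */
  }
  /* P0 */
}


P2's block does not declare k; resolves to the enclosing declaration at depth 1
k = 5


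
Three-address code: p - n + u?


Break into single-operator statements:
t1 = p - n
t2 = t1 + u


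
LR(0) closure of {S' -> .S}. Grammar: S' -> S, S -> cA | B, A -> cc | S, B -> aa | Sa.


Start: S' -> .S
For each item with dot before a nonterminal B, add B -> .γ for every B-production
Closure: [S' -> .S, S -> .cA, S -> .B, B -> .aa, B -> .Sa]


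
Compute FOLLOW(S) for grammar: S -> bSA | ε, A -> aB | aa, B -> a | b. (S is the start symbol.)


$ ∈ FOLLOW(S). For each A -> αBβ: add FIRST(β)\{ε} to FOLLOW(B); if β nullable, add FOLLOW(A).
FOLLOW(S) = {$, a}


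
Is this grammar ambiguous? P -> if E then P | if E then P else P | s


dangling else: 'if E then if E then s else s' parses two ways
Ambiguous


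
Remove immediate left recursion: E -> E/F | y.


Left-recursive alternatives: E/F; non-recursive: y
Introduce E': E -> yE', E' -> /FE' | ε


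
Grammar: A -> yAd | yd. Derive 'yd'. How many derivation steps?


Derivation: A => yd
Steps: 1


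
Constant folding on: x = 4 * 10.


4 * 10 = 40 at compile time
Optimized: x = 40


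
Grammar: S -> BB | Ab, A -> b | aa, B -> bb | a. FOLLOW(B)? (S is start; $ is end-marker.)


$ ∈ FOLLOW(S). For each A -> αBβ: add FIRST(β)\{ε} to FOLLOW(B); if β nullable, add FOLLOW(A).
FOLLOW(B) = {$, a, b}


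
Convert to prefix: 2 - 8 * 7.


'*' binds tighter: tree is (- 2 (* 8 7))
Prefix: - 2 * 8 7


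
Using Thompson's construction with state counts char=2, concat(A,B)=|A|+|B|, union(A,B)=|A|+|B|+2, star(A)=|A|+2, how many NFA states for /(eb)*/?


Syntax tree has 2 char leaf(s), 0 union(s), 1 star(s)
chars contribute 2×2 = 4; each union adds +2; each star adds +2
Total: 4 + 0 + 2 = 6 states


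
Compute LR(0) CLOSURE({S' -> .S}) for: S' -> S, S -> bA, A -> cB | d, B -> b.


Start: S' -> .S
For each item with dot before a nonterminal B, add B -> .γ for every B-production
Closure: [S' -> .S, S -> .bA]


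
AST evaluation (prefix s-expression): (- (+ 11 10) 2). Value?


Evaluate inner: (+ 11 10) = 21
Evaluate root: (- 21 2) = 19
Result: 19


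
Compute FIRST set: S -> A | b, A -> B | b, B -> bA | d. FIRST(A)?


Per alternative of A: FIRST(B) = {b, d}; FIRST(b) = {b}
FIRST(A) = {b, d}


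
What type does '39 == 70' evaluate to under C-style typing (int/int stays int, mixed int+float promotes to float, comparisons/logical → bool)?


Operand types: int == int
Rule: comparison yields bool
Result type: bool


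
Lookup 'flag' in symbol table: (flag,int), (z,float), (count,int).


Lookup 'flag' → type int


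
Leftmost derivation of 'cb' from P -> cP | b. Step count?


Derivation: P => cP => cb
Steps: 2


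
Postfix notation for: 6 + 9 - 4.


Left to right (same or higher precedence on left)
Postfix: 6 9 + 4 -


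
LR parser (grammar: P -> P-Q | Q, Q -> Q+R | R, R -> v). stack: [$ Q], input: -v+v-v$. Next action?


lookahead ∉ {+} so Q won't extend; reduce P -> Q
Action: reduce (P -> Q)


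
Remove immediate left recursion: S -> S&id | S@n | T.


Left-recursive alternatives: S&id, S@n; non-recursive: T
Introduce S': S -> TS', S' -> &idS' | @nS' | ε


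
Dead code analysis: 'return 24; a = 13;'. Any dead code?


statement follows a return and is unreachable
Dead: 'a = 13'


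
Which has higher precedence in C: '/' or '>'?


'/' is multiplicative (level 10); '>' is relational (level 7)
Higher level binds tighter
'/' has higher precedence than '>'


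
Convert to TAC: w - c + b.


Break into single-operator statements:
t1 = w - c
t2 = t1 + b


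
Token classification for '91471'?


Pattern: digits only
Type: INTEGER_LITERAL


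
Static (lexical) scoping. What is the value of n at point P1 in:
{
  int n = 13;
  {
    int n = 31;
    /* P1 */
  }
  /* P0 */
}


n declared in the same block as P1
n = 31


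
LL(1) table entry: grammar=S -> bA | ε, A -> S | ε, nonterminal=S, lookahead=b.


For [S, b]: 'b' ∈ FIRST(bA)
Entry: S -> bA


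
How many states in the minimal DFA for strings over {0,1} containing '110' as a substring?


KMP-style automaton: 3 progress states + 1 absorbing accept = 4
Minimal DFA: 4 states


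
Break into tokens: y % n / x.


Scan left to right, longest-match per lexeme
Tokens: ID(y), OP(%), ID(n), OP(/), ID(x)


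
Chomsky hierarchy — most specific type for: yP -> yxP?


LHS has context (more than one symbol) and |LHS| ≤ |RHS|
Classification: Type 1 (Context-Sensitive)


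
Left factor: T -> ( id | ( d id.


Common prefix: '('
Factored: T -> ( T', T' -> id | d id


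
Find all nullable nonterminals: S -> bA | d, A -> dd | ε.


A nonterminal is nullable iff some alternative derives ε (directly, or every symbol in it is nullable)
Nullable: {A}


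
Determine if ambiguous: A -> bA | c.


right-linear, alternatives start with distinct terminals 'b' vs 'c': unique leftmost derivation
Unambiguous


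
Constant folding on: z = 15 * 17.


15 * 17 = 255 at compile time
Optimized: z = 255


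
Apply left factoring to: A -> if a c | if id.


Common prefix: 'if'
Factored: A -> if A', A' -> a c | id


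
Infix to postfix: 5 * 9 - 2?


Left to right (same or higher precedence on left)
Postfix: 5 9 * 2 -


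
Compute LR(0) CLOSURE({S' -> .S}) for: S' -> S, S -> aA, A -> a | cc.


Start: S' -> .S
For each item with dot before a nonterminal B, add B -> .γ for every B-production
Closure: [S' -> .S, S -> .aA]


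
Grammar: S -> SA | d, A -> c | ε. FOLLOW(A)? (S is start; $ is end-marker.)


$ ∈ FOLLOW(S). For each A -> αBβ: add FIRST(β)\{ε} to FOLLOW(B); if β nullable, add FOLLOW(A).
FOLLOW(A) = {$, c}


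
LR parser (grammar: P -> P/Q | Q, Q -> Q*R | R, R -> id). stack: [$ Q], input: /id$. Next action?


lookahead ∉ {*} so Q won't extend; reduce P -> Q
Action: reduce (P -> Q)


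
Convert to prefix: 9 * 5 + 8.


left-to-right (same/higher precedence on left): tree is (+ (* 9 5) 8)
Prefix: + * 9 5 8


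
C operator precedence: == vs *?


'*' is multiplicative (level 10); '==' is equality (level 6)
Higher level binds tighter
'*' has higher precedence than '=='


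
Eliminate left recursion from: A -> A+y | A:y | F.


Left-recursive alternatives: A+y, A:y; non-recursive: F
Introduce A': A -> FA', A' -> +yA' | :yA' | ε


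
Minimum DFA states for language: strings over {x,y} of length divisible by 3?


Track length mod 3: states 0..2, accept at 0
Minimal DFA: 3 states


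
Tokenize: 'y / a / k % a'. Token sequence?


Scan left to right, longest-match per lexeme
Tokens: ID(y), OP(/), ID(a), OP(/), ID(k), OP(%), ID(a)


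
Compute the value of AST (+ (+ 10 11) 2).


Evaluate inner: (+ 10 11) = 21
Evaluate root: (+ 21 2) = 23
Result: 23


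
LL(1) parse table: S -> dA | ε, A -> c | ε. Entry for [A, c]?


For [A, c]: 'c' ∈ FIRST(c)
Entry: A -> c


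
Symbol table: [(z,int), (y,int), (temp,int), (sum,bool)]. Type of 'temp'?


Lookup 'temp' → type int


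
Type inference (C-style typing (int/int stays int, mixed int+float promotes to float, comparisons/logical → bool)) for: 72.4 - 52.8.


Operand types: float - float
Rule: mixed int/float promotes to float; int/int stays int
Result type: float


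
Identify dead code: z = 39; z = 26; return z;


first assignment to z is overwritten before any read
Dead: 'z = 39'


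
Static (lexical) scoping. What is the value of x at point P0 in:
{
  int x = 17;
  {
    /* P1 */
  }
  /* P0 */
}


x declared in the same block as P0
x = 17


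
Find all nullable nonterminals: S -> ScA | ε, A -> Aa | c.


A nonterminal is nullable iff some alternative derives ε (directly, or every symbol in it is nullable)
Nullable: {S}


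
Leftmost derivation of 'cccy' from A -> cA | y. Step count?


Derivation: A => cA => ccA => cccA => cccy
Steps: 4


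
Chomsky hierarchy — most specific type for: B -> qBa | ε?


Single nonterminal LHS, but q^n a^n is not regular
Classification: Type 2 (Context-Free)


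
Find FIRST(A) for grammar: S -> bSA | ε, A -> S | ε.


Per alternative of A: FIRST(S) = {b, ε}; FIRST(ε) = {ε}
FIRST(A) = {b, ε}


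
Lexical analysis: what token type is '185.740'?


Pattern: digits with a decimal point
Type: FLOAT_LITERAL


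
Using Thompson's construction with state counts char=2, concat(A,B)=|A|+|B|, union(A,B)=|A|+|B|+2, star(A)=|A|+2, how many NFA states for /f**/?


Syntax tree has 1 char leaf(s), 0 union(s), 2 star(s)
chars contribute 1×2 = 2; each union adds +2; each star adds +2
Total: 2 + 0 + 4 = 6 states


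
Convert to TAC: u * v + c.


Break into single-operator statements:
t1 = u * v
t2 = t1 + c


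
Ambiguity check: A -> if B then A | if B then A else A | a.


dangling else: 'if B then if B then a else a' parses two ways
Ambiguous


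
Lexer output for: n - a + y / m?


Scan left to right, longest-match per lexeme
Tokens: ID(n), OP(-), ID(a), OP(+), ID(y), OP(/), ID(m)


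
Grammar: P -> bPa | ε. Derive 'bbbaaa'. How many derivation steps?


Derivation: P => bPa => bbPaa => bbbPaaa => bbbaaa
Steps: 4


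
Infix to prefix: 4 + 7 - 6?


left-to-right (same/higher precedence on left): tree is (- (+ 4 7) 6)
Prefix: - + 4 7 6


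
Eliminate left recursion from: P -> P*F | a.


Left-recursive alternatives: P*F; non-recursive: a
Introduce P': P -> aP', P' -> *FP' | ε


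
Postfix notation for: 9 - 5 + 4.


Left to right (same or higher precedence on left)
Postfix: 9 5 - 4 +


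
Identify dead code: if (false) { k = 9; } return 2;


condition is constant false, so the whole block is unreachable
Dead: 'if (false) { k = 9; }'


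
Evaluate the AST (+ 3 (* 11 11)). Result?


Evaluate inner: (* 11 11) = 121
Evaluate root: (+ 3 121) = 124
Result: 124


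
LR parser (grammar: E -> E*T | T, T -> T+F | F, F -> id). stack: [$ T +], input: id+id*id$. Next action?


no handle; shift 'id'
Action: shift


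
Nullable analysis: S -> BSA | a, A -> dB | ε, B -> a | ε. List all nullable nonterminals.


A nonterminal is nullable iff some alternative derives ε (directly, or every symbol in it is nullable)
Nullable: {A, B}


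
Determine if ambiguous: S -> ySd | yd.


balanced y^n…d^n: each string has a unique parse
Unambiguous


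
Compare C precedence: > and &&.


'>' is relational (level 7); '&&' is logical AND (level 2)
Higher level binds tighter
'>' has higher precedence than '&&'


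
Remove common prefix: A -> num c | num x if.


Common prefix: 'num'
Factored: A -> num A', A' -> c | x if


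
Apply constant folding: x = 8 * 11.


8 * 11 = 88 at compile time
Optimized: x = 88


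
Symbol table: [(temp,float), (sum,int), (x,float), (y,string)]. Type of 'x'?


Lookup 'x' → type float


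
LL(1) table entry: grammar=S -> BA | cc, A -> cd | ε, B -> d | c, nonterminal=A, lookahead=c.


For [A, c]: 'c' ∈ FIRST(cd)
Entry: A -> cd


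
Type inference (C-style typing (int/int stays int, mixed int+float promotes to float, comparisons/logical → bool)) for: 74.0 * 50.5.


Operand types: float * float
Rule: mixed int/float promotes to float; int/int stays int
Result type: float


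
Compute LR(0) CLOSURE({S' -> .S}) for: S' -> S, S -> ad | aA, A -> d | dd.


Start: S' -> .S
For each item with dot before a nonterminal B, add B -> .γ for every B-production
Closure: [S' -> .S, S -> .ad, S -> .aA]


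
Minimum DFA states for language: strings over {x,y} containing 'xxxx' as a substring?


KMP-style automaton: 4 progress states + 1 absorbing accept = 5
Minimal DFA: 5 states


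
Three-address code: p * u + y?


Break into single-operator statements:
t1 = p * u
t2 = t1 + y


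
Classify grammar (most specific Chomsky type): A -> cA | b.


Right-linear: every RHS is a terminal or a terminal followed by one nonterminal
Classification: Type 3 (Regular)


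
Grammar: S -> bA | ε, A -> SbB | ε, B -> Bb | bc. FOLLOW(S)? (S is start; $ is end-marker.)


$ ∈ FOLLOW(S). For each A -> αBβ: add FIRST(β)\{ε} to FOLLOW(B); if β nullable, add FOLLOW(A).
FOLLOW(S) = {$, b}


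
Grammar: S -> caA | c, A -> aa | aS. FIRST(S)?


Per alternative of S: FIRST(caA) = {c}; FIRST(c) = {c}
FIRST(S) = {c}


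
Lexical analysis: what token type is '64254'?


Pattern: digits only
Type: INTEGER_LITERAL


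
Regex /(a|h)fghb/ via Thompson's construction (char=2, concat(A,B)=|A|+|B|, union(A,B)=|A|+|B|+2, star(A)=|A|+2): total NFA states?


Syntax tree has 6 char leaf(s), 1 union(s), 0 star(s)
chars contribute 6×2 = 12; each union adds +2; each star adds +2
Total: 12 + 2 + 0 = 14 states


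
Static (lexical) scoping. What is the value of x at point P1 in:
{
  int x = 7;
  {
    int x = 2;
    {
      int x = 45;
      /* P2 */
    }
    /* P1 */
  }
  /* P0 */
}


x declared in the same block as P1
x = 2


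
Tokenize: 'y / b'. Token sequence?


Scan left to right, longest-match per lexeme
Tokens: ID(y), OP(/), ID(b)


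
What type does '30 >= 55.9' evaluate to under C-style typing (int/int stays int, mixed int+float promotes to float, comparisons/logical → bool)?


Operand types: int >= float
Rule: comparison yields bool
Result type: bool


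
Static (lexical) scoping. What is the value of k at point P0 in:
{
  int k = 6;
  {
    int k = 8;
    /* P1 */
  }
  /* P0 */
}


k declared in the same block as P0
k = 6


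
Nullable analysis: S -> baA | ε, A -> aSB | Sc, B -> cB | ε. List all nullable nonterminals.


A nonterminal is nullable iff some alternative derives ε (directly, or every symbol in it is nullable)
Nullable: {B, S}


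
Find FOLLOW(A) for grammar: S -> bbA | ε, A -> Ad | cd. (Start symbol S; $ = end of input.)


$ ∈ FOLLOW(S). For each A -> αBβ: add FIRST(β)\{ε} to FOLLOW(B); if β nullable, add FOLLOW(A).
FOLLOW(A) = {$, d}


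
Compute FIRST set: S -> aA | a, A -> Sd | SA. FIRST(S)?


Per alternative of S: FIRST(aA) = {a}; FIRST(a) = {a}
FIRST(S) = {a}


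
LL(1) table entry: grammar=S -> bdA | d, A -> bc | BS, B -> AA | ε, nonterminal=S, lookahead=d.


For [S, d]: 'd' ∈ FIRST(d)
Entry: S -> d


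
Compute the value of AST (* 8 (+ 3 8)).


Evaluate inner: (+ 3 8) = 11
Evaluate root: (* 8 11) = 88
Result: 88


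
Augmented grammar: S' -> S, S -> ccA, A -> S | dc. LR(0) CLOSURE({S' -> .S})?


Start: S' -> .S
For each item with dot before a nonterminal B, add B -> .γ for every B-production
Closure: [S' -> .S, S -> .ccA]


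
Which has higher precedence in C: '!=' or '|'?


'!=' is equality (level 6); '|' is bitwise OR (level 3)
Higher level binds tighter
'!=' has higher precedence than '|'


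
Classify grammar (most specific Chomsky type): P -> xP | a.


Right-linear: every RHS is a terminal or a terminal followed by one nonterminal
Classification: Type 3 (Regular)


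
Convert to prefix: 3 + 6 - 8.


left-to-right (same/higher precedence on left): tree is (- (+ 3 6) 8)
Prefix: - + 3 6 8


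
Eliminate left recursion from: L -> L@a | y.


Left-recursive alternatives: L@a; non-recursive: y
Introduce L': L -> yL', L' -> @aL' | ε


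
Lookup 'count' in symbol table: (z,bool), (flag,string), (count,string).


Lookup 'count' → type string


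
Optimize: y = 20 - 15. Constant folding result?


20 - 15 = 5 at compile time
Optimized: y = 5


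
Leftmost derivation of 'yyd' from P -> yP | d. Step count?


Derivation: P => yP => yyP => yyd
Steps: 3


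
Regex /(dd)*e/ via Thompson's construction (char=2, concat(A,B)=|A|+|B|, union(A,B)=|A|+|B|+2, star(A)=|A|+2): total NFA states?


Syntax tree has 3 char leaf(s), 0 union(s), 1 star(s)
chars contribute 3×2 = 6; each union adds +2; each star adds +2
Total: 6 + 0 + 2 = 8 states


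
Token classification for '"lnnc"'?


Pattern: double-quoted sequence
Type: STRING_LITERAL


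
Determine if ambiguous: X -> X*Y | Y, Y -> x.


precedence layered via separate nonterminal Y: deterministic
Unambiguous


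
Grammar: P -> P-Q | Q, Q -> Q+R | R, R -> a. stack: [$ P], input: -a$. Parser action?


shift '-' to continue P -> P-Q
Action: shift


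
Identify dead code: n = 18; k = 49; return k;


n is assigned but never read
Dead: 'n = 18'


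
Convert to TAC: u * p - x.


Break into single-operator statements:
t1 = u * p
t2 = t1 - x


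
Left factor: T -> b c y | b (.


Common prefix: 'b'
Factored: T -> b T', T' -> c y | (


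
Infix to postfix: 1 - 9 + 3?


Left to right (same or higher precedence on left)
Postfix: 1 9 - 3 +


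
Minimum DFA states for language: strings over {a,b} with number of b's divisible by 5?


Track (count of b) mod 5: states 0..4, accept at 0
Minimal DFA: 5 states


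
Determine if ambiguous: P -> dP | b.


right-linear, alternatives start with distinct terminals 'd' vs 'b': unique leftmost derivation
Unambiguous


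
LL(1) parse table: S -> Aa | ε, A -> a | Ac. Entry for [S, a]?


For [S, a]: 'a' ∈ FIRST(Aa)
Entry: S -> Aa


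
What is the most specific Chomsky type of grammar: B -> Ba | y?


Left-linear: every RHS is a terminal or one nonterminal followed by a terminal
Classification: Type 3 (Regular)


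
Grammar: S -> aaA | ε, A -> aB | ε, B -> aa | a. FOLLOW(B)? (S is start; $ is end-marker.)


$ ∈ FOLLOW(S). For each A -> αBβ: add FIRST(β)\{ε} to FOLLOW(B); if β nullable, add FOLLOW(A).
FOLLOW(B) = {$}


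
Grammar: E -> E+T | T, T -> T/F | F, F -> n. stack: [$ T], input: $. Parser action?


lookahead ∉ {/} so T won't extend; reduce E -> T
Action: reduce (E -> T)


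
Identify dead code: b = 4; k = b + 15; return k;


b is read by k's definition; k is returned
No dead code


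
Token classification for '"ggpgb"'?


Pattern: double-quoted sequence
Type: STRING_LITERAL


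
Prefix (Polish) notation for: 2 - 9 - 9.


left-to-right (same/higher precedence on left): tree is (- (- 2 9) 9)
Prefix: - - 2 9 9


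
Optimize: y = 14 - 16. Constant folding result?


14 - 16 = -2 at compile time
Optimized: y = -2


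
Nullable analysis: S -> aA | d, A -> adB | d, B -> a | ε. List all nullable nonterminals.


A nonterminal is nullable iff some alternative derives ε (directly, or every symbol in it is nullable)
Nullable: {B}


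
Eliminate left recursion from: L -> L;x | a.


Left-recursive alternatives: L;x; non-recursive: a
Introduce L': L -> aL', L' -> ;xL' | ε


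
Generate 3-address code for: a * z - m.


Break into single-operator statements:
t1 = a * z
t2 = t1 - m


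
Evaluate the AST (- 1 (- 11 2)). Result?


Evaluate inner: (- 11 2) = 9
Evaluate root: (- 1 9) = -8
Result: -8


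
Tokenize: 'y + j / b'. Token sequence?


Scan left to right, longest-match per lexeme
Tokens: ID(y), OP(+), ID(j), OP(/), ID(b)


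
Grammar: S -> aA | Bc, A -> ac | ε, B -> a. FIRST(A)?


Per alternative of A: FIRST(ac) = {a}; FIRST(ε) = {ε}
FIRST(A) = {a, ε}


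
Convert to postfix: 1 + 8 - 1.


Left to right (same or higher precedence on left)
Postfix: 1 8 + 1 -


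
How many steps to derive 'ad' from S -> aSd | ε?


Derivation: S => aSd => ad
Steps: 2


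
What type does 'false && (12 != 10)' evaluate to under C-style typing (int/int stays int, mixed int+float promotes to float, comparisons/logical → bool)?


Operand types: bool && bool
Rule: logical operators take bool operands and yield bool
Result type: bool


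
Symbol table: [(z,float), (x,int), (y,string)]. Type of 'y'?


Lookup 'y' → type string


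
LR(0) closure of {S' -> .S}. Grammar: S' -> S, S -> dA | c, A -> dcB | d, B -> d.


Start: S' -> .S
For each item with dot before a nonterminal B, add B -> .γ for every B-production
Closure: [S' -> .S, S -> .dA, S -> .c]


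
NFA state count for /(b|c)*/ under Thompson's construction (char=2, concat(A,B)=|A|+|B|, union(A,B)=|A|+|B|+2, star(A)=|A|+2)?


Syntax tree has 2 char leaf(s), 1 union(s), 1 star(s)
chars contribute 2×2 = 4; each union adds +2; each star adds +2
Total: 4 + 2 + 2 = 8 states


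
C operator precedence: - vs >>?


'-' is additive (level 9); '>>' is shift (level 8)
Higher level binds tighter
'-' has higher precedence than '>>'


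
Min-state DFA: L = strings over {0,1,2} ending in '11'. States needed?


Track the longest suffix of input matching a prefix of '11': 3 classes (prefixes of length 0..2)
Minimal DFA: 3 states


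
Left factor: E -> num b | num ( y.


Common prefix: 'num'
Factored: E -> num E', E' -> b | ( y


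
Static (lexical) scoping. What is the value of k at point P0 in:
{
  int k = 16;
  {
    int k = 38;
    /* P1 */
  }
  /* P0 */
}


k declared in the same block as P0
k = 16


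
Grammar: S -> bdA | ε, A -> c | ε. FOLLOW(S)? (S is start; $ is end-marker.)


$ ∈ FOLLOW(S). For each A -> αBβ: add FIRST(β)\{ε} to FOLLOW(B); if β nullable, add FOLLOW(A).
FOLLOW(S) = {$}


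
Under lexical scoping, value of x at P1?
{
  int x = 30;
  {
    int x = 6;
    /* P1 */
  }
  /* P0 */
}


x declared in the same block as P1
x = 6


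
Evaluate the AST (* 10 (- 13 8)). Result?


Evaluate inner: (- 13 8) = 5
Evaluate root: (* 10 5) = 50
Result: 50


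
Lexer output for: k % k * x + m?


Scan left to right, longest-match per lexeme
Tokens: ID(k), OP(%), ID(k), OP(*), ID(x), OP(+), ID(m)


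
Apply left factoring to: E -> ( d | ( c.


Common prefix: '('
Factored: E -> ( E', E' -> d | c


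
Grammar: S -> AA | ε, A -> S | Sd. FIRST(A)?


Per alternative of A: FIRST(S) = {d, ε}; FIRST(Sd) = {d}
FIRST(A) = {d, ε}


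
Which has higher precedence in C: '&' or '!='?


'!=' is equality (level 6); '&' is bitwise AND (level 5)
Higher level binds tighter
'!=' has higher precedence than '&'


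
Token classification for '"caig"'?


Pattern: double-quoted sequence
Type: STRING_LITERAL


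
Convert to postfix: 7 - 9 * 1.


* has higher precedence, evaluate 9*1 first
Postfix: 7 9 1 * -


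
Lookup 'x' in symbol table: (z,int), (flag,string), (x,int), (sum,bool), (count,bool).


Lookup 'x' → type int


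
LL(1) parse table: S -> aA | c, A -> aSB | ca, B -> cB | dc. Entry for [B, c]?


For [B, c]: 'c' ∈ FIRST(cB)
Entry: B -> cB


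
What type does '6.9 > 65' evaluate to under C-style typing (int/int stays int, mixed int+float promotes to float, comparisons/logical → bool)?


Operand types: float > int
Rule: comparison yields bool
Result type: bool


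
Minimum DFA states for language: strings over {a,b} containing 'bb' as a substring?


KMP-style automaton: 2 progress states + 1 absorbing accept = 3
Minimal DFA: 3 states


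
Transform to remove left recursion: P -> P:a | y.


Left-recursive alternatives: P:a; non-recursive: y
Introduce P': P -> yP', P' -> :aP' | ε


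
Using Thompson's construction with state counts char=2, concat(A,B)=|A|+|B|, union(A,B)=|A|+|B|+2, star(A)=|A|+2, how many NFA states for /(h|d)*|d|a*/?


Syntax tree has 4 char leaf(s), 3 union(s), 2 star(s)
chars contribute 4×2 = 8; each union adds +2; each star adds +2
Total: 8 + 6 + 4 = 18 states


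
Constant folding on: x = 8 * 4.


8 * 4 = 32 at compile time
Optimized: x = 32


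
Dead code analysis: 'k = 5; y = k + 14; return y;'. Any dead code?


k is read by y's definition; y is returned
No dead code


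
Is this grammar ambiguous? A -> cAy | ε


balanced c^n…y^n: each string has a unique parse
Unambiguous


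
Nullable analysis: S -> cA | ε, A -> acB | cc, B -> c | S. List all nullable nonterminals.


A nonterminal is nullable iff some alternative derives ε (directly, or every symbol in it is nullable)
Nullable: {B, S}


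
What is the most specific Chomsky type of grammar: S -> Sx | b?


Left-linear: every RHS is a terminal or one nonterminal followed by a terminal
Classification: Type 3 (Regular)


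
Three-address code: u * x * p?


Break into single-operator statements:
t1 = u * x
t2 = t1 * p


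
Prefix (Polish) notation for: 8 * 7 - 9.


left-to-right (same/higher precedence on left): tree is (- (* 8 7) 9)
Prefix: - * 8 7 9


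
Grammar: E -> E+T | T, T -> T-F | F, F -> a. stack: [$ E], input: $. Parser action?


start symbol E on stack, input exhausted
Action: accept


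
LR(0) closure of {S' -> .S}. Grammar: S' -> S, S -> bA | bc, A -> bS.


Start: S' -> .S
For each item with dot before a nonterminal B, add B -> .γ for every B-production
Closure: [S' -> .S, S -> .bA, S -> .bc]


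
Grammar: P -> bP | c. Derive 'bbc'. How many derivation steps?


Derivation: P => bP => bbP => bbc
Steps: 3


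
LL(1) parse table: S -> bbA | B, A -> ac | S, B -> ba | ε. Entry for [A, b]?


For [A, b]: 'b' ∈ FIRST(S)
Entry: A -> S


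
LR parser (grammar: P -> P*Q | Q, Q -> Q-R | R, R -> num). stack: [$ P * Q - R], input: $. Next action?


handle 'Q-R' on top
Action: reduce (Q -> Q-R)


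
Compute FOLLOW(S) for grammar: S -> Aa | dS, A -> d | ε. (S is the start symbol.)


$ ∈ FOLLOW(S). For each A -> αBβ: add FIRST(β)\{ε} to FOLLOW(B); if β nullable, add FOLLOW(A).
FOLLOW(S) = {$}


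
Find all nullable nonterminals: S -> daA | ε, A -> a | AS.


A nonterminal is nullable iff some alternative derives ε (directly, or every symbol in it is nullable)
Nullable: {S}


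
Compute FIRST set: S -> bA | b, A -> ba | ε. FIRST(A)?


Per alternative of A: FIRST(ba) = {b}; FIRST(ε) = {ε}
FIRST(A) = {b, ε}


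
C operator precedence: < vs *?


'*' is multiplicative (level 10); '<' is relational (level 7)
Higher level binds tighter
'*' has higher precedence than '<'


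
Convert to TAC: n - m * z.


Break into single-operator statements:
t1 = m * z
t2 = n - t1


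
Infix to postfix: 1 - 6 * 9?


* has higher precedence, evaluate 6*9 first
Postfix: 1 6 9 * -


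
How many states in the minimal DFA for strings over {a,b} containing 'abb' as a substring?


KMP-style automaton: 3 progress states + 1 absorbing accept = 4
Minimal DFA: 4 states


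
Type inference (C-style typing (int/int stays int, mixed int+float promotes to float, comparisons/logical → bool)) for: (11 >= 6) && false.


Operand types: bool && bool
Rule: logical operators take bool operands and yield bool
Result type: bool


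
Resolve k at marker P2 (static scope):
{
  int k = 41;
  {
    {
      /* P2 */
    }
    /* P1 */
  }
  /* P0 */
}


P2's block does not declare k; resolves to the enclosing declaration at depth 0
k = 41


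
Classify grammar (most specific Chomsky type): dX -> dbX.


LHS has context (more than one symbol) and |LHS| ≤ |RHS|
Classification: Type 1 (Context-Sensitive)


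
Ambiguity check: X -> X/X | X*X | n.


'n/n*n' has two parse trees (no precedence encoded between / and *)
Ambiguous


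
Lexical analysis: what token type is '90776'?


Pattern: digits only
Type: INTEGER_LITERAL


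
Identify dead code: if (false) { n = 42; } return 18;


condition is constant false, so the whole block is unreachable
Dead: 'if (false) { n = 42; }'


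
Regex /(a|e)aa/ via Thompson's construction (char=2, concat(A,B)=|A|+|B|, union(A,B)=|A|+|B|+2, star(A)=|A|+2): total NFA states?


Syntax tree has 4 char leaf(s), 1 union(s), 0 star(s)
chars contribute 4×2 = 8; each union adds +2; each star adds +2
Total: 8 + 2 + 0 = 10 states


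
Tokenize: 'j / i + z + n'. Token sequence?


Scan left to right, longest-match per lexeme
Tokens: ID(j), OP(/), ID(i), OP(+), ID(z), OP(+), ID(n)


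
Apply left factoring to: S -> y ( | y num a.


Common prefix: 'y'
Factored: S -> y S', S' -> ( | num a


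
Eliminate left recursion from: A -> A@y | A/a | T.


Left-recursive alternatives: A@y, A/a; non-recursive: T
Introduce A': A -> TA', A' -> @yA' | /aA' | ε


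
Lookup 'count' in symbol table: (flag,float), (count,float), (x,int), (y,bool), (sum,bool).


Lookup 'count' → type float


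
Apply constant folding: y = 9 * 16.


9 * 16 = 144 at compile time
Optimized: y = 144


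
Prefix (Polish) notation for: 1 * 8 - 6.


left-to-right (same/higher precedence on left): tree is (- (* 1 8) 6)
Prefix: - * 1 8 6


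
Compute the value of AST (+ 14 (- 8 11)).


Evaluate inner: (- 8 11) = -3
Evaluate root: (+ 14 -3) = 11
Result: 11


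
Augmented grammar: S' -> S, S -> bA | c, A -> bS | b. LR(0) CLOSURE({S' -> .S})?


Start: S' -> .S
For each item with dot before a nonterminal B, add B -> .γ for every B-production
Closure: [S' -> .S, S -> .bA, S -> .c]


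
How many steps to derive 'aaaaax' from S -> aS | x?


Derivation: S => aS => aaS => aaaS => aaaaS => aaaaaS => aaaaax
Steps: 6


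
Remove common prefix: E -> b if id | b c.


Common prefix: 'b'
Factored: E -> b E', E' -> if id | c


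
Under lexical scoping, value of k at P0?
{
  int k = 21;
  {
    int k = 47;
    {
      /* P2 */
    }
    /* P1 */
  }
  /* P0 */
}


k declared in the same block as P0
k = 21


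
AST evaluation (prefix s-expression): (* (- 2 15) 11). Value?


Evaluate inner: (- 2 15) = -13
Evaluate root: (* -13 11) = -143
Result: -143


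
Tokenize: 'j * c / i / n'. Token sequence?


Scan left to right, longest-match per lexeme
Tokens: ID(j), OP(*), ID(c), OP(/), ID(i), OP(/), ID(n)


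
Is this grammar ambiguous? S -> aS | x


right-linear, alternatives start with distinct terminals 'a' vs 'x': unique leftmost derivation
Unambiguous


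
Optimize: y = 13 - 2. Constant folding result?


13 - 2 = 11 at compile time
Optimized: y = 11


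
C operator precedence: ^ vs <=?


'<=' is relational (level 7); '^' is bitwise XOR (level 4)
Higher level binds tighter
'<=' has higher precedence than '^'
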